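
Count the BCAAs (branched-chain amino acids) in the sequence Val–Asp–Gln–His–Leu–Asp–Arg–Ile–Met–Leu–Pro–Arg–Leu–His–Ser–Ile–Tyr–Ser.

The BCAAs are Val, Leu, and Ile — aliphatic side chains with a branch point.
Matching residues: Val1, Leu5, Ile8, Leu10, Leu13, Ile16.

6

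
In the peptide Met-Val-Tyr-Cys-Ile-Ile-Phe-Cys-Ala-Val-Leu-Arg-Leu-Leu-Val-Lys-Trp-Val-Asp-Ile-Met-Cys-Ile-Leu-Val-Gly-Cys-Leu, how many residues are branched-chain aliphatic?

V, L, and I make up the branched-chain aliphatic group.
Matching residues: Val2, Ile5, Ile6, Val10, Leu11, Leu13, Leu14, Val15, Val18, Ile20, Ile23, Leu24, Val25, Leu28.

14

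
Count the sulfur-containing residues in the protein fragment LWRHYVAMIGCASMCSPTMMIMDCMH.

9

Only Cys (C) and Met (M) have a sulfur atom in the side chain.
Matching residues: M8, C11, M14, C15, M19, M20, M22, C24, M25.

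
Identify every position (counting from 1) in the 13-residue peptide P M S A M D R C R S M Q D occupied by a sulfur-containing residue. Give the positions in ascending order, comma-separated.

2, 5, 8, 11

Matching residues: M2, M5, C8, M11.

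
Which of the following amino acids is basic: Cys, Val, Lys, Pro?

Lys

The basic amino acids are Lys (K), Arg (R), and His (H).
Of the listed options, only Lys belongs to this group.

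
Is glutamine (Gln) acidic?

No

Aspartate (D) and glutamate (E) have carboxylic-acid side chains and are the acidic amino acids.
Glutamine is not in this group.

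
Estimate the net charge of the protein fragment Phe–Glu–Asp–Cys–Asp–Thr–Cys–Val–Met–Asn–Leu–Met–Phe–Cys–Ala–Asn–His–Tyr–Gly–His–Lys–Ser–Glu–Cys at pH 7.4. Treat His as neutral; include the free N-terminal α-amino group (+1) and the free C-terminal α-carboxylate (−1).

At pH ~7.4 the Lys and Arg side chains are protonated (+1), the Asp and Glu side chains are deprotonated (−1), and with His taken as neutral all other side chains carry no charge.
Positive (K, R): Lys21 → +1.
Negative (D, E): Glu2, Asp3, Asp5, Glu23 → −4.
The N-terminus (+1) and C-terminus (−1) cancel.
Net charge = (+1) + (−4) = −3.

-3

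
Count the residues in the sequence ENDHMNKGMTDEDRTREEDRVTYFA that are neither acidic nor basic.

12

Acidic: D, E. Basic: K, R, H. All other residues are neither.
Matching residues: N2, M5, N6, G8, M9, T10, T15, V21, T22, Y23, F24, A25.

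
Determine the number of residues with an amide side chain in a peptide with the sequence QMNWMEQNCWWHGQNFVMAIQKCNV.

Asparagine (N) and glutamine (Q) have uncharged amide side chains.
Matching residues: Q1, N3, Q7, N8, Q14, N15, Q21, N24.

8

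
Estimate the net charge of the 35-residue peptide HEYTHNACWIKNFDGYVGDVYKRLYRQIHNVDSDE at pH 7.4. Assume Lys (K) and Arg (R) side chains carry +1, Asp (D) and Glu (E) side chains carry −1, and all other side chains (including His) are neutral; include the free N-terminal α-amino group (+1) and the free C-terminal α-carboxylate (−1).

-2

Positive (K, R): K11, K22, R23, R26 → +4.
Negative (D, E): E2, D14, D19, D32, D34, E35 → −6.
The N-terminus (+1) and C-terminus (−1) cancel.
Net charge = (+4) + (−6) = −2.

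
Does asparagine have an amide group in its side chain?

Yes

The amide-side-chain residues are Asn (N) and Gln (Q).
Asparagine is in this group.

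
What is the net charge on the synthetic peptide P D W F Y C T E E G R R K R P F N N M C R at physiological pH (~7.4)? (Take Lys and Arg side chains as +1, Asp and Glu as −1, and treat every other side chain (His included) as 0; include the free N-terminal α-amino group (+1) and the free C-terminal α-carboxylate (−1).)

Positive (K, R): R11, R12, K13, R14, R21 → +5.
Negative (D, E): D2, E8, E9 → −3.
The N-terminus (+1) and C-terminus (−1) cancel.
Net charge = (+5) + (−3) = +2.

+2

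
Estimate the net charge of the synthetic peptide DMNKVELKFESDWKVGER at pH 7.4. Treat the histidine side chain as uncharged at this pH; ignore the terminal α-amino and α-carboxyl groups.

Near pH 7.4, K and R contribute +1 each, D and E contribute −1 each, and every other side chain (His included, as stated) is uncharged.
Positive (K, R): K4, K8, K14, R18 → +4.
Negative (D, E): D1, E6, E10, D12, E17 → −5.
Net charge = (+4) + (−5) = −1.

-1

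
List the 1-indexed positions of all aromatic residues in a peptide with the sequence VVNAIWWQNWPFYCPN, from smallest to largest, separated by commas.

Phenylalanine (F), tryptophan (W), and tyrosine (Y) have aromatic ring side chains.
Matching residues: W6, W7, W10, F12, Y13.

6, 7, 10, 12, 13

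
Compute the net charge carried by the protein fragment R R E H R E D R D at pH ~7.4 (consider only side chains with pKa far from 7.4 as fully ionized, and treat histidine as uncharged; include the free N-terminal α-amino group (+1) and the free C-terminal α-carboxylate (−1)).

At pH ~7.4 the Lys and Arg side chains are protonated (+1), the Asp and Glu side chains are deprotonated (−1), and with His taken as neutral all other side chains carry no charge.
Positive (K, R): R1, R2, R5, R8 → +4.
Negative (D, E): E3, E6, D7, D9 → −4.
The N-terminus (+1) and C-terminus (−1) cancel.
Net charge = (+4) + (−4) = 0.

0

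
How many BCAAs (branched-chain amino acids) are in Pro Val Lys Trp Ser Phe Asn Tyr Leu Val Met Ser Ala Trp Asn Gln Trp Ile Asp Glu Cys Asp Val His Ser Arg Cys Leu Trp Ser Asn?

V, L, and I make up the branched-chain aliphatic group.
Matching residues: Val2, Leu9, Val10, Ile18, Val23, Leu28.

6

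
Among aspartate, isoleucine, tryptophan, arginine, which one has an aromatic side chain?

tryptophan

The aromatic amino acids are Phe (F, benzyl), Trp (W, indole), and Tyr (Y, phenol).
Of the listed options, only tryptophan belongs to this group.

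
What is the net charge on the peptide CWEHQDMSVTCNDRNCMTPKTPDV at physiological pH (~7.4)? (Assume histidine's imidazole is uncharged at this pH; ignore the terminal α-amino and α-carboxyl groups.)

At pH ~7.4 the Lys and Arg side chains are protonated (+1), the Asp and Glu side chains are deprotonated (−1), and with His taken as neutral all other side chains carry no charge.
Positive (K, R): R14, K20 → +2.
Negative (D, E): E3, D6, D13, D23 → −4.
Net charge = (+2) + (−4) = −2.

-2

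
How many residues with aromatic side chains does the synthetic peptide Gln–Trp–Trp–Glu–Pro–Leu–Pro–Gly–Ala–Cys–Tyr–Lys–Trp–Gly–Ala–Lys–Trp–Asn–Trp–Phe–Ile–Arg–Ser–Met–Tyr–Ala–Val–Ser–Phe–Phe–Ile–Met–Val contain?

10

The aromatic amino acids are Phe (F, benzyl), Trp (W, indole), and Tyr (Y, phenol).
Matching residues: Trp2, Trp3, Tyr11, Trp13, Trp17, Trp19, Phe20, Tyr25, Phe29, Phe30.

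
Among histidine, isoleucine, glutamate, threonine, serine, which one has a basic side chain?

The basic amino acids are Lys (K), Arg (R), and His (H).
Of the listed options, only histidine belongs to this group.

histidine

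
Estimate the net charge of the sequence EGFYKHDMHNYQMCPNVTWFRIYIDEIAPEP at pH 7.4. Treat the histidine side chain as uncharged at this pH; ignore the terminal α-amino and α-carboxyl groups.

-3

At pH ~7.4 the Lys and Arg side chains are protonated (+1), the Asp and Glu side chains are deprotonated (−1), and with His taken as neutral all other side chains carry no charge.
Positive (K, R): K5, R21 → +2.
Negative (D, E): E1, D7, D25, E26, E30 → −5.
Net charge = (+2) + (−5) = −3.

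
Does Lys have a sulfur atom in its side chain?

No

The sulfur-bearing residues are cysteine (–SH) and methionine (–S–CH₃).
Lysine is not in this group.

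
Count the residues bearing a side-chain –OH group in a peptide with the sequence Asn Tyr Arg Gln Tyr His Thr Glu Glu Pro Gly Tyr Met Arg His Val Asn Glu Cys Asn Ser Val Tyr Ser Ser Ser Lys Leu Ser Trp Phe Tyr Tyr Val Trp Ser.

13

S, T, and Y are the three residues with a side-chain hydroxyl.
Matching residues: Tyr2, Tyr5, Thr7, Tyr12, Ser21, Tyr23, Ser24, Ser25, Ser26, Ser29, Tyr32, Tyr33, Ser36.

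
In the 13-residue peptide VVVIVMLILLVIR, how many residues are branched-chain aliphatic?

V, L, and I make up the branched-chain aliphatic group.
Matching residues: V1, V2, V3, I4, V5, L7, I8, L9, L10, V11, I12.

11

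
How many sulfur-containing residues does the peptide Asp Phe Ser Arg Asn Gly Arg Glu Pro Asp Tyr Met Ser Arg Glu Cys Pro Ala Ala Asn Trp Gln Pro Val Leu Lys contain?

2

Only Cys (C) and Met (M) have a sulfur atom in the side chain.
Matching residues: Met12, Cys16.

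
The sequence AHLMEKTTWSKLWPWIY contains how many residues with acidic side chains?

1

Only D (aspartate) and E (glutamate) carry a side-chain carboxylic acid.
Matching residues: E5.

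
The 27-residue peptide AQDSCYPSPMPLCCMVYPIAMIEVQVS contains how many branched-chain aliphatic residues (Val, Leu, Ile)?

6

Matching residues: L12, V16, I19, I22, V24, V26.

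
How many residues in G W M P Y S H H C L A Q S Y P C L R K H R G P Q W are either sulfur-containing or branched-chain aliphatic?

5

Sulfur-containing: C, M. Branched-chain aliphatic: I, L, V.
Sulfur-containing residues here: M3, C9, C16 (3).
Branched-chain aliphatic residues here: L10, L17 (2).
The two groups share no amino acid, so total = 3 + 2 = 5.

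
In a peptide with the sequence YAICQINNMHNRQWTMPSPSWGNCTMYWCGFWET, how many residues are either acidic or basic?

3

Acidic: D, E. Basic: H, K, R.
Acidic residues here: E33 (1).
Basic residues here: H10, R12 (2).
The two groups share no amino acid, so total = 1 + 2 = 3.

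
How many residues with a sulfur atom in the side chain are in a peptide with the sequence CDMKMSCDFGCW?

5

Cysteine (C, thiol) and methionine (M, thioether) are the two sulfur-containing amino acids.
Matching residues: C1, M3, M5, C7, C11.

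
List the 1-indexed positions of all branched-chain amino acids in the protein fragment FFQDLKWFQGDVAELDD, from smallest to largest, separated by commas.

5, 12, 15

V, L, and I make up the branched-chain aliphatic group.
Matching residues: L5, V12, L15.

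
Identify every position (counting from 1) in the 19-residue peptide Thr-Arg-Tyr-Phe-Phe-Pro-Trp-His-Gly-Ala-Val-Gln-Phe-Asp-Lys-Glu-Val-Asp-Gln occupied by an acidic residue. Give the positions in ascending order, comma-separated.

The acidic residues are Asp (D) and Glu (E), whose side chains end in a carboxylate group.
Matching residues: Asp14, Glu16, Asp18.

14, 16, 18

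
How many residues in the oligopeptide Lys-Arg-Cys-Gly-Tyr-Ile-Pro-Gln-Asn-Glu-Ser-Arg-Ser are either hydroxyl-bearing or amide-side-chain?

Hydroxyl-bearing: S, T, Y. Amide-side-chain: N, Q.
Hydroxyl-bearing residues here: Tyr5, Ser11, Ser13 (3).
Amide-side-chain residues here: Gln8, Asn9 (2).
The two groups share no amino acid, so total = 3 + 2 = 5.

5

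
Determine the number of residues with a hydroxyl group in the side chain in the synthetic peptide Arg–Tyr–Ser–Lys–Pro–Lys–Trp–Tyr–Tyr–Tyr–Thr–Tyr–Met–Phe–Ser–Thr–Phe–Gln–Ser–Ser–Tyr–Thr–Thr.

14

The –OH-bearing residues are Ser, Thr (aliphatic alcohols), and Tyr (phenol).
Matching residues: Tyr2, Ser3, Tyr8, Tyr9, Tyr10, Thr11, Tyr12, Ser15, Thr16, Ser19, Ser20, Tyr21, Thr22, Thr23.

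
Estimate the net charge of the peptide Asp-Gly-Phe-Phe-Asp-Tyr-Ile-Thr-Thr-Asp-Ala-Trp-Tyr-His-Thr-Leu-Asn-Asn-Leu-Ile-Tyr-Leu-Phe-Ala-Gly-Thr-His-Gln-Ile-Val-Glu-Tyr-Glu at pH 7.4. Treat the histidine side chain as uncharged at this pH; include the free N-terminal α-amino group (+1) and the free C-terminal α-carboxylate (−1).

Near pH 7.4, K and R contribute +1 each, D and E contribute −1 each, and every other side chain (His included, as stated) is uncharged.
Positive (K, R): none → +0.
Negative (D, E): Asp1, Asp5, Asp10, Glu31, Glu33 → −5.
The N-terminus (+1) and C-terminus (−1) cancel.
Net charge = (+0) + (−5) = −5.

-5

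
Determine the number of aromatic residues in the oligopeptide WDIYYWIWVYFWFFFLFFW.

14

F, W, and Y each carry an aromatic ring on the side chain.
Matching residues: W1, Y4, Y5, W6, W8, Y10, F11, W12, F13, F14, F15, F17, F18, W19.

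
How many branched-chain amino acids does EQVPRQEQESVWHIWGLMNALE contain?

V, L, and I make up the branched-chain aliphatic group.
Matching residues: V3, V11, I14, L17, L21.

5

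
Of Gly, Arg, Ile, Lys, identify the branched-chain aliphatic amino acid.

Ile

Valine (V), leucine (L), and isoleucine (I) are the branched-chain amino acids.
Of the listed options, only Ile belongs to this group.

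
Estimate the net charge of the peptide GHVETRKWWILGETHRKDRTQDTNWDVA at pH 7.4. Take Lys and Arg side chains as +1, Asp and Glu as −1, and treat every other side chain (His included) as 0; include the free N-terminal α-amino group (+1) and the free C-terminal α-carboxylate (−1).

0

Positive (K, R): R6, K7, R16, K17, R19 → +5.
Negative (D, E): E4, E13, D18, D22, D26 → −5.
The N-terminus (+1) and C-terminus (−1) cancel.
Net charge = (+5) + (−5) = 0.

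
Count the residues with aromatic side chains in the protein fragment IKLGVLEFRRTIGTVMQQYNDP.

2

The aromatic amino acids are Phe (F, benzyl), Trp (W, indole), and Tyr (Y, phenol).
Matching residues: F8, Y19.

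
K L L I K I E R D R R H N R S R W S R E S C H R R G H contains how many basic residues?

13

K, R, and H are the three residues with basic side chains (ε-amine, guanidinium, and imidazole respectively).
Matching residues: K1, K5, R8, R10, R11, H12, R14, R16, R19, H23, R24, R25, H27.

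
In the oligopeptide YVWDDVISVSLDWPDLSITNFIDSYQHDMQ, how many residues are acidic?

Only D (aspartate) and E (glutamate) carry a side-chain carboxylic acid.
Matching residues: D4, D5, D12, D15, D23, D28.

6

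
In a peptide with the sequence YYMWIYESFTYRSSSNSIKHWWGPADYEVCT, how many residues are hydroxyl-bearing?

S, T, and Y are the three residues with a side-chain hydroxyl.
Matching residues: Y1, Y2, Y6, S8, T10, Y11, S13, S14, S15, S17, Y27, T31.

12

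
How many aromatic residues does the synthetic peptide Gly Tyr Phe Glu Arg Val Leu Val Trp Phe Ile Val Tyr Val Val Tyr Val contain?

6

Phenylalanine (F), tryptophan (W), and tyrosine (Y) have aromatic ring side chains.
Matching residues: Tyr2, Phe3, Trp9, Phe10, Tyr13, Tyr16.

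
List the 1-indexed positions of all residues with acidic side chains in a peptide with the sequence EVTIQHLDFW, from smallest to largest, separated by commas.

1, 8

The acidic residues are Asp (D) and Glu (E), whose side chains end in a carboxylate group.
Matching residues: E1, D8.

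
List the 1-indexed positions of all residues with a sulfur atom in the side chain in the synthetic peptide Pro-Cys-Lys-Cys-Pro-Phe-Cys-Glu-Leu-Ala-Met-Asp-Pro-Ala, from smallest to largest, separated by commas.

Cysteine (C, thiol) and methionine (M, thioether) are the two sulfur-containing amino acids.
Matching residues: Cys2, Cys4, Cys7, Met11.

2, 4, 7, 11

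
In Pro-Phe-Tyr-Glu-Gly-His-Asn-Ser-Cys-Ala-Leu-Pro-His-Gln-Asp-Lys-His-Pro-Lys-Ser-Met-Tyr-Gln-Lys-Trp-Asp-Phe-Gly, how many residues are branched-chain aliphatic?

The BCAAs are Val, Leu, and Ile — aliphatic side chains with a branch point.
Matching residues: Leu11.

1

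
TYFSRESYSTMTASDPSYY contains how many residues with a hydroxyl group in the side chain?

Serine (S), threonine (T), and tyrosine (Y) each carry a hydroxyl group on the side chain.
Matching residues: T1, Y2, S4, S7, Y8, S9, T10, T12, S14, S17, Y18, Y19.

12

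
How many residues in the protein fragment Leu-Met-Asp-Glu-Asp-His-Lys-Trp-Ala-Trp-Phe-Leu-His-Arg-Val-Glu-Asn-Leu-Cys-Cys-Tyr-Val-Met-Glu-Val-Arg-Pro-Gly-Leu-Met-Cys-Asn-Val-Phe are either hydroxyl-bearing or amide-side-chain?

Hydroxyl-bearing: S, T, Y. Amide-side-chain: N, Q.
Hydroxyl-bearing residues here: Tyr21 (1).
Amide-side-chain residues here: Asn17, Asn32 (2).
The two groups share no amino acid, so total = 1 + 2 = 3.

3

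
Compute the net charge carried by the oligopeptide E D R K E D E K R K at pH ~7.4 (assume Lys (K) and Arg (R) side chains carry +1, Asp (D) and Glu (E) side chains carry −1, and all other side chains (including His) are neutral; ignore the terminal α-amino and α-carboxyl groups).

Positive (K, R): R3, K4, K8, R9, K10 → +5.
Negative (D, E): E1, D2, E5, D6, E7 → −5.
Net charge = (+5) + (−5) = 0.

0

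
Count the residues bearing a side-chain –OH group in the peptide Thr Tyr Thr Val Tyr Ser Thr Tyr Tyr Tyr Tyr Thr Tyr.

S, T, and Y are the three residues with a side-chain hydroxyl.
Matching residues: Thr1, Tyr2, Thr3, Tyr5, Ser6, Thr7, Tyr8, Tyr9, Tyr10, Tyr11, Thr12, Tyr13.

12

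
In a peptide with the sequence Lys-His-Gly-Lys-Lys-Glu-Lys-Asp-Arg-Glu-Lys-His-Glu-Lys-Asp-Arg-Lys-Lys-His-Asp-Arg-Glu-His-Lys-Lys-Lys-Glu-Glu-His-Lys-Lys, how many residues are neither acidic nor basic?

1

Acidic: D, E. Basic: K, R, H. All other residues are neither.
Matching residues: Gly3.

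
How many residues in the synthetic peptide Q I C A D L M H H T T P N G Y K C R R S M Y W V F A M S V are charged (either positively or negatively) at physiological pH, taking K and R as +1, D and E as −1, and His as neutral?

4

Charged side chains at pH ~7.4: K, R (positive); D, E (negative).
Matching residues: D5, K16, R18, R19.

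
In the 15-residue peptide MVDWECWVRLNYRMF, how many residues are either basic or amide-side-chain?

3

Basic: H, K, R. Amide-side-chain: N, Q.
Basic residues here: R9, R13 (2).
Amide-side-chain residues here: N11 (1).
The two groups share no amino acid, so total = 2 + 1 = 3.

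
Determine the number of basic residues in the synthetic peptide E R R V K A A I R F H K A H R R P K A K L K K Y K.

14

The basic amino acids are Lys (K), Arg (R), and His (H).
Matching residues: R2, R3, K5, R9, H11, K12, H14, R15, R16, K18, K20, K22, K23, K25.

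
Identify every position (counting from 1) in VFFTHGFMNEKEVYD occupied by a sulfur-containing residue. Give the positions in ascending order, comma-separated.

8

Cysteine (C, thiol) and methionine (M, thioether) are the two sulfur-containing amino acids.
Matching residues: M8.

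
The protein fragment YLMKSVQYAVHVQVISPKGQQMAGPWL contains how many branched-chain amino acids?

V, L, and I make up the branched-chain aliphatic group.
Matching residues: L2, V6, V10, V12, V14, I15, L27.

7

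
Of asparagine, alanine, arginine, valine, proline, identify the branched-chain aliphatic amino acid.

valine

Valine (V), leucine (L), and isoleucine (I) are the branched-chain amino acids.
Of the listed options, only valine belongs to this group.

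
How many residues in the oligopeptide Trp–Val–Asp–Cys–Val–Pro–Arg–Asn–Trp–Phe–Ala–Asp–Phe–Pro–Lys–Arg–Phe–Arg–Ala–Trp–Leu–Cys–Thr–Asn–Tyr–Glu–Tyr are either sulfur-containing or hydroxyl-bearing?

5

Sulfur-containing: C, M. Hydroxyl-bearing: S, T, Y.
Sulfur-containing residues here: Cys4, Cys22 (2).
Hydroxyl-bearing residues here: Thr23, Tyr25, Tyr27 (3).
The two groups share no amino acid, so total = 2 + 3 = 5.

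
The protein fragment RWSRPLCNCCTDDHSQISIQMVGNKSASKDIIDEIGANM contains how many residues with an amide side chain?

Asparagine (N) and glutamine (Q) have uncharged amide side chains.
Matching residues: N8, Q16, Q20, N24, N38.

5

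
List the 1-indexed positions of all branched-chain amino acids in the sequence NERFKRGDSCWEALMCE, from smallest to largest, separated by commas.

Valine (V), leucine (L), and isoleucine (I) are the branched-chain amino acids.
Matching residues: L14.

14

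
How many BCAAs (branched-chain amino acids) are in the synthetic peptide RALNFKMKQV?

2

Valine (V), leucine (L), and isoleucine (I) are the branched-chain amino acids.
Matching residues: L3, V10.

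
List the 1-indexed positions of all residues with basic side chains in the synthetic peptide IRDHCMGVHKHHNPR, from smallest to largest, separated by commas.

2, 4, 9, 10, 11, 12, 15

The basic amino acids are Lys (K), Arg (R), and His (H).
Matching residues: R2, H4, H9, K10, H11, H12, R15.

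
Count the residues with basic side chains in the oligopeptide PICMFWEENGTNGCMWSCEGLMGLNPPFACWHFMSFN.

Lysine (K), arginine (R), and histidine (H) have basic, nitrogen-containing side chains.
Matching residues: H32.

1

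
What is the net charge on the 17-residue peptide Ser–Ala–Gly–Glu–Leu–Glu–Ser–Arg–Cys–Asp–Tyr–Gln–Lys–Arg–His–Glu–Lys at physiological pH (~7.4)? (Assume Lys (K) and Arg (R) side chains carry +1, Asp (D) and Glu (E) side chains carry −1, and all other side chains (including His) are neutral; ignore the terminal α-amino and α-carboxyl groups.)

Positive (K, R): Arg8, Lys13, Arg14, Lys17 → +4.
Negative (D, E): Glu4, Glu6, Asp10, Glu16 → −4.
Net charge = (+4) + (−4) = 0.

0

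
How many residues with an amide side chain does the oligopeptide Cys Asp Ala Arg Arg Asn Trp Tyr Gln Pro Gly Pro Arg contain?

Only N (asparagine) and Q (glutamine) carry a side-chain carboxamide.
Matching residues: Asn6, Gln9.

2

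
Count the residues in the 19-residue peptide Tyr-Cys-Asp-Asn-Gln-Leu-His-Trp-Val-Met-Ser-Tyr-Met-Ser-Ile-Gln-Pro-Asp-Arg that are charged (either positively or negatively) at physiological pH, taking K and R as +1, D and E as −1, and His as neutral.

Charged side chains at pH ~7.4: K, R (positive); D, E (negative).
Matching residues: Asp3, Asp18, Arg19.

3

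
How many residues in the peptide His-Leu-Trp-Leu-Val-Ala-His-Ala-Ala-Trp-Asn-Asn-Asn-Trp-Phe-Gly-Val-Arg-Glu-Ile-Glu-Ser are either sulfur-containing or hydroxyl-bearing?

1

Sulfur-containing: C, M. Hydroxyl-bearing: S, T, Y.
Sulfur-containing residues here: none (0).
Hydroxyl-bearing residues here: Ser22 (1).
The two groups share no amino acid, so total = 0 + 1 = 1.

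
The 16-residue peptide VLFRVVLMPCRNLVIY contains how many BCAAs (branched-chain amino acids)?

8

V, L, and I make up the branched-chain aliphatic group.
Matching residues: V1, L2, V5, V6, L7, L13, V14, I15.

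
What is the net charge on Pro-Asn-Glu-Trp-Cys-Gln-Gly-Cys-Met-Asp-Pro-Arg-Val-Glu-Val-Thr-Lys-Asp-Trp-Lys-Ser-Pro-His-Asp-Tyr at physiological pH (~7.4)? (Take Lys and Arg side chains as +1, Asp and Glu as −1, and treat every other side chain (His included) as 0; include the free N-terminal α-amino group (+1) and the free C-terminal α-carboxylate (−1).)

Positive (K, R): Arg12, Lys17, Lys20 → +3.
Negative (D, E): Glu3, Asp10, Glu14, Asp18, Asp24 → −5.
The N-terminus (+1) and C-terminus (−1) cancel.
Net charge = (+3) + (−5) = −2.

-2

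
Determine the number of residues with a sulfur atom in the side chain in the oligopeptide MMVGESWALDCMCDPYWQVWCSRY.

6

The sulfur-bearing residues are cysteine (–SH) and methionine (–S–CH₃).
Matching residues: M1, M2, C11, M12, C13, C21.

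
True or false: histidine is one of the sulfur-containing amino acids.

Cysteine (C, thiol) and methionine (M, thioether) are the two sulfur-containing amino acids.
Histidine is not in this group.

False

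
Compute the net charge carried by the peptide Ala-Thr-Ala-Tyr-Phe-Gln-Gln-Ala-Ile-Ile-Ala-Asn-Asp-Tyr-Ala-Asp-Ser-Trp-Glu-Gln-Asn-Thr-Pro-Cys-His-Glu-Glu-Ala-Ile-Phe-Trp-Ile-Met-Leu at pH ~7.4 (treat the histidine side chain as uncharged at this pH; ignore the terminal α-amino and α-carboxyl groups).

The side chains ionized at physiological pH are Lys/Arg (+1) and Asp/Glu (−1); with His treated as neutral, nothing else contributes.
Positive (K, R): none → +0.
Negative (D, E): Asp13, Asp16, Glu19, Glu26, Glu27 → −5.
Net charge = (+0) + (−5) = −5.

-5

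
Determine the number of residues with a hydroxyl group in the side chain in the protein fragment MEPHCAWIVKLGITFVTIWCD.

The –OH-bearing residues are Ser, Thr (aliphatic alcohols), and Tyr (phenol).
Matching residues: T14, T17.

2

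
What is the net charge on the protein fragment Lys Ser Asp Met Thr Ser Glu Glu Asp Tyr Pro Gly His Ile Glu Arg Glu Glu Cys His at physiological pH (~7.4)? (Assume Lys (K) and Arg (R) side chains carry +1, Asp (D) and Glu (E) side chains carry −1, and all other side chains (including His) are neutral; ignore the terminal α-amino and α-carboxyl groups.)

Positive (K, R): Lys1, Arg16 → +2.
Negative (D, E): Asp3, Glu7, Glu8, Asp9, Glu15, Glu17, Glu18 → −7.
Net charge = (+2) + (−7) = −5.

-5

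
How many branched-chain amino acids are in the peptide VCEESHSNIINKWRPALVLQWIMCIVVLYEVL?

Valine (V), leucine (L), and isoleucine (I) are the branched-chain amino acids.
Matching residues: V1, I9, I10, L17, V18, L19, I22, I25, V26, V27, L28, V31, L32.

13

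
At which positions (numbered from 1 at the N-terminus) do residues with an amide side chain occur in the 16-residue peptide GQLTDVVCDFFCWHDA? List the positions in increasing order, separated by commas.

2

The amide-side-chain residues are Asn (N) and Gln (Q).
Matching residues: Q2.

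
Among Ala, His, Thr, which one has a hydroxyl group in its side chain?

The –OH-bearing residues are Ser, Thr (aliphatic alcohols), and Tyr (phenol).
Of the listed options, only Thr belongs to this group.

Thr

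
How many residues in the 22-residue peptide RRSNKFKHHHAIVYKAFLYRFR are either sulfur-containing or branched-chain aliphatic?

3

Sulfur-containing: C, M. Branched-chain aliphatic: I, L, V.
Sulfur-containing residues here: none (0).
Branched-chain aliphatic residues here: I12, V13, L18 (3).
The two groups share no amino acid, so total = 0 + 3 = 3.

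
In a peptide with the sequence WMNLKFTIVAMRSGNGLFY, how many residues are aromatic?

4

The aromatic amino acids are Phe (F, benzyl), Trp (W, indole), and Tyr (Y, phenol).
Matching residues: W1, F6, F18, Y19.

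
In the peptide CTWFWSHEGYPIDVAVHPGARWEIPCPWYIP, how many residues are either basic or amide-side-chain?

Basic: H, K, R. Amide-side-chain: N, Q.
Basic residues here: H7, H17, R21 (3).
Amide-side-chain residues here: none (0).
The two groups share no amino acid, so total = 3 + 0 = 3.

3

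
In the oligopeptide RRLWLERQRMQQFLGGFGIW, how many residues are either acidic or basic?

5

Acidic: D, E. Basic: H, K, R.
Acidic residues here: E6 (1).
Basic residues here: R1, R2, R7, R9 (4).
The two groups share no amino acid, so total = 1 + 4 = 5.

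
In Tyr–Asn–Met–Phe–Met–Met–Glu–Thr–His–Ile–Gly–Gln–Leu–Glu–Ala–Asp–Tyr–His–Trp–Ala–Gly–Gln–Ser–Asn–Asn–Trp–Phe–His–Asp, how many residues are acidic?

4

Aspartate (D) and glutamate (E) have carboxylic-acid side chains and are the acidic amino acids.
Matching residues: Glu7, Glu14, Asp16, Asp29.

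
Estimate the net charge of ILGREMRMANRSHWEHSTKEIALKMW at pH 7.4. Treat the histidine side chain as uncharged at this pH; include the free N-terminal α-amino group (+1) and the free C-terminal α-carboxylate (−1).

The side chains ionized at physiological pH are Lys/Arg (+1) and Asp/Glu (−1); with His treated as neutral, nothing else contributes.
Positive (K, R): R4, R7, R11, K19, K24 → +5.
Negative (D, E): E5, E15, E20 → −3.
The N-terminus (+1) and C-terminus (−1) cancel.
Net charge = (+5) + (−3) = +2.

+2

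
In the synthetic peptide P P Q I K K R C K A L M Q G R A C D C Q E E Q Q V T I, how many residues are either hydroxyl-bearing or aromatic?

1

Hydroxyl-bearing: S, T, Y. Aromatic: F, W, Y.
Hydroxyl-bearing residues here: T26 (1).
Aromatic residues here: none (0).
(Y belongs to both groups, but none appear in this sequence.) Total = 1 + 0 = 1.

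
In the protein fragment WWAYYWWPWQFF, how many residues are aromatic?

The aromatic amino acids are Phe (F, benzyl), Trp (W, indole), and Tyr (Y, phenol).
Matching residues: W1, W2, Y4, Y5, W6, W7, W9, F11, F12.

9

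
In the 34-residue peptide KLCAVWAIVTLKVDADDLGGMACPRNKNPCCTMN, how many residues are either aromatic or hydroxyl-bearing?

3

Aromatic: F, W, Y. Hydroxyl-bearing: S, T, Y.
Aromatic residues here: W6 (1).
Hydroxyl-bearing residues here: T10, T32 (2).
(Y belongs to both groups, but none appear in this sequence.) Total = 1 + 2 = 3.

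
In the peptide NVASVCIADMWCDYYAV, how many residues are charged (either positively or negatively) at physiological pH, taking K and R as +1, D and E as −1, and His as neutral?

Charged side chains at pH ~7.4: K, R (positive); D, E (negative).
Matching residues: D9, D13.

2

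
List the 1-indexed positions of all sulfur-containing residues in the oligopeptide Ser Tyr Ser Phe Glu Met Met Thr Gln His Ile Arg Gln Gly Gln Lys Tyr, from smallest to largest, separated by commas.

Only Cys (C) and Met (M) have a sulfur atom in the side chain.
Matching residues: Met6, Met7.

6, 7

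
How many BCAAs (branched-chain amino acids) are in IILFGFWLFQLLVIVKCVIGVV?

The BCAAs are Val, Leu, and Ile — aliphatic side chains with a branch point.
Matching residues: I1, I2, L3, L8, L11, L12, V13, I14, V15, V18, I19, V21, V22.

13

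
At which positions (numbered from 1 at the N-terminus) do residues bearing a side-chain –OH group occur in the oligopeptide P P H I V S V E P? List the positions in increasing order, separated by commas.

The –OH-bearing residues are Ser, Thr (aliphatic alcohols), and Tyr (phenol).
Matching residues: S6.

6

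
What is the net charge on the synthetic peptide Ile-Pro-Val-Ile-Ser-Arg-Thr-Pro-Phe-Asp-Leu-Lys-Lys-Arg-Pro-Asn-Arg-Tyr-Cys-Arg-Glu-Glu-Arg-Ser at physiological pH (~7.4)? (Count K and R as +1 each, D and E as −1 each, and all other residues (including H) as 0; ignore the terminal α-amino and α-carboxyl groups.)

+4

Positive (K, R): Arg6, Lys12, Lys13, Arg14, Arg17, Arg20, Arg23 → +7.
Negative (D, E): Asp10, Glu21, Glu22 → −3.
Net charge = (+7) + (−3) = +4.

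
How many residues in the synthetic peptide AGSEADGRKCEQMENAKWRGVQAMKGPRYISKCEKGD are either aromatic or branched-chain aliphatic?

Aromatic: F, W, Y. Branched-chain aliphatic: I, L, V.
Aromatic residues here: W18, Y29 (2).
Branched-chain aliphatic residues here: V21, I30 (2).
The two groups share no amino acid, so total = 2 + 2 = 4.

4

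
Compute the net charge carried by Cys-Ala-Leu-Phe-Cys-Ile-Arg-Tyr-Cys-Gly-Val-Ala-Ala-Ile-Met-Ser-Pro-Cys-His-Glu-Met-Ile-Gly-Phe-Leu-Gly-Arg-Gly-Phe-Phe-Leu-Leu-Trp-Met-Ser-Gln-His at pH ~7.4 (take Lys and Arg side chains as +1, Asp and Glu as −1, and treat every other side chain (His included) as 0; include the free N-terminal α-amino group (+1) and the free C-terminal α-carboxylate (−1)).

Positive (K, R): Arg7, Arg27 → +2.
Negative (D, E): Glu20 → −1.
The N-terminus (+1) and C-terminus (−1) cancel.
Net charge = (+2) + (−1) = +1.

+1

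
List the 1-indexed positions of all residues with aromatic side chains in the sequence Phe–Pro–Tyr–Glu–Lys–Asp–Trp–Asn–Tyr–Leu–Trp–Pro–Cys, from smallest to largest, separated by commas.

1, 3, 7, 9, 11

F, W, and Y each carry an aromatic ring on the side chain.
Matching residues: Phe1, Tyr3, Trp7, Tyr9, Trp11.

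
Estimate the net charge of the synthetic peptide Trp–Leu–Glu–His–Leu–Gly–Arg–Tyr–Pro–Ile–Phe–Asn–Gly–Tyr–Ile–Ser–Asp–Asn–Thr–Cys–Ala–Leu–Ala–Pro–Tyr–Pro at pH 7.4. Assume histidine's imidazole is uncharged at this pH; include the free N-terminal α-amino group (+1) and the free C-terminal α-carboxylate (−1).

Near pH 7.4, K and R contribute +1 each, D and E contribute −1 each, and every other side chain (His included, as stated) is uncharged.
Positive (K, R): Arg7 → +1.
Negative (D, E): Glu3, Asp17 → −2.
The N-terminus (+1) and C-terminus (−1) cancel.
Net charge = (+1) + (−2) = −1.

-1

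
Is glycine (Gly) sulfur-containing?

No

The sulfur-bearing residues are cysteine (–SH) and methionine (–S–CH₃).
Glycine is not in this group.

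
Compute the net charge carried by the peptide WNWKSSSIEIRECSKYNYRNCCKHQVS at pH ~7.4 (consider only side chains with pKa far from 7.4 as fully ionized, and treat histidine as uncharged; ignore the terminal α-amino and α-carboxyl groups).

The side chains ionized at physiological pH are Lys/Arg (+1) and Asp/Glu (−1); with His treated as neutral, nothing else contributes.
Positive (K, R): K4, R11, K15, R19, K23 → +5.
Negative (D, E): E9, E12 → −2.
Net charge = (+5) + (−2) = +3.

+3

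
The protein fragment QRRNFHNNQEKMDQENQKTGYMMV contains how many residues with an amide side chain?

Asparagine (N) and glutamine (Q) have uncharged amide side chains.
Matching residues: Q1, N4, N7, N8, Q9, Q14, N16, Q17.

8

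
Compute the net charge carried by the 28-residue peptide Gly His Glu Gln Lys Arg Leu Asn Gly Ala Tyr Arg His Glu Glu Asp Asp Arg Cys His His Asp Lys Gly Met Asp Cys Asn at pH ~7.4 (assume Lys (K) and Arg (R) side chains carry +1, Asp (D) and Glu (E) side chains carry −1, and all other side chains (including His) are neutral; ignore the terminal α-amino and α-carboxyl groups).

-2

Positive (K, R): Lys5, Arg6, Arg12, Arg18, Lys23 → +5.
Negative (D, E): Glu3, Glu14, Glu15, Asp16, Asp17, Asp22, Asp26 → −7.
Net charge = (+5) + (−7) = −2.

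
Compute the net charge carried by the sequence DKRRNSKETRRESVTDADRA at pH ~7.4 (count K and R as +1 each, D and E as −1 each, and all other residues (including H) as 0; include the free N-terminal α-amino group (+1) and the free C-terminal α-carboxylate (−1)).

+2

Positive (K, R): K2, R3, R4, K7, R10, R11, R19 → +7.
Negative (D, E): D1, E8, E12, D16, D18 → −5.
The N-terminus (+1) and C-terminus (−1) cancel.
Net charge = (+7) + (−5) = +2.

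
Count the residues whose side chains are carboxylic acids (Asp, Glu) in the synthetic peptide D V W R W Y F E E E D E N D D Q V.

Matching residues: D1, E8, E9, E10, D11, E12, D14, D15.

8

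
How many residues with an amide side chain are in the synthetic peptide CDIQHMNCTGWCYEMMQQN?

5

Asparagine (N) and glutamine (Q) have uncharged amide side chains.
Matching residues: Q4, N7, Q17, Q18, N19.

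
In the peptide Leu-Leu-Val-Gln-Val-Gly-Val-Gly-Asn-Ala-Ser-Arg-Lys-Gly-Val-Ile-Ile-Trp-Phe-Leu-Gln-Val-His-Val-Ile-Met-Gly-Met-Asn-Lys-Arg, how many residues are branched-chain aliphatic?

V, L, and I make up the branched-chain aliphatic group.
Matching residues: Leu1, Leu2, Val3, Val5, Val7, Val15, Ile16, Ile17, Leu20, Val22, Val24, Ile25.

12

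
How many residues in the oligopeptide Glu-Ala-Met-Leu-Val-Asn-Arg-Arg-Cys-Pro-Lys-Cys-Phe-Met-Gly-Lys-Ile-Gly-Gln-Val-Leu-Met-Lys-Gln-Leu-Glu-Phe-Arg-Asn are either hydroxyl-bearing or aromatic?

2

Hydroxyl-bearing: S, T, Y. Aromatic: F, W, Y.
Hydroxyl-bearing residues here: none (0).
Aromatic residues here: Phe13, Phe27 (2).
(Y belongs to both groups, but none appear in this sequence.) Total = 0 + 2 = 2.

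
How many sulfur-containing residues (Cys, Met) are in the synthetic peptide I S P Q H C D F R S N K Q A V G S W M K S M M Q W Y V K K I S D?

Matching residues: C6, M19, M22, M23.

4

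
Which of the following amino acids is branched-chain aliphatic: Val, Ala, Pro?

The BCAAs are Val, Leu, and Ile — aliphatic side chains with a branch point.
Of the listed options, only Val belongs to this group.

Val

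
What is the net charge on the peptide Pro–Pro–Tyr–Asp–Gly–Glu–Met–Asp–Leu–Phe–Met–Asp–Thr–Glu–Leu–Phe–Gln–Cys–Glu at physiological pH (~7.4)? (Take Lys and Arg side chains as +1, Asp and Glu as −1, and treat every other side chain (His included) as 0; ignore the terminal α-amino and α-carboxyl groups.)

-6

Positive (K, R): none → +0.
Negative (D, E): Asp4, Glu6, Asp8, Asp12, Glu14, Glu19 → −6.
Net charge = (+0) + (−6) = −6.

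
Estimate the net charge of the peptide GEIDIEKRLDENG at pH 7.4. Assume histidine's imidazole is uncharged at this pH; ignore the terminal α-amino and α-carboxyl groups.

-3

At pH ~7.4 the Lys and Arg side chains are protonated (+1), the Asp and Glu side chains are deprotonated (−1), and with His taken as neutral all other side chains carry no charge.
Positive (K, R): K7, R8 → +2.
Negative (D, E): E2, D4, E6, D10, E11 → −5.
Net charge = (+2) + (−5) = −3.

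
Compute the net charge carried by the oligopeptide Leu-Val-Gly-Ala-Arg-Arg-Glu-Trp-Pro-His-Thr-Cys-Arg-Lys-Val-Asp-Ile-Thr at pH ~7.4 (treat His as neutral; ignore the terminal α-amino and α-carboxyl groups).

The side chains ionized at physiological pH are Lys/Arg (+1) and Asp/Glu (−1); with His treated as neutral, nothing else contributes.
Positive (K, R): Arg5, Arg6, Arg13, Lys14 → +4.
Negative (D, E): Glu7, Asp16 → −2.
Net charge = (+4) + (−2) = +2.

+2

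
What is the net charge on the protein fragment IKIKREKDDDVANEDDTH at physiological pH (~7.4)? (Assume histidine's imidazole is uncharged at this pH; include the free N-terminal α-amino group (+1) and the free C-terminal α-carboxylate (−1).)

The side chains ionized at physiological pH are Lys/Arg (+1) and Asp/Glu (−1); with His treated as neutral, nothing else contributes.
Positive (K, R): K2, K4, R5, K7 → +4.
Negative (D, E): E6, D8, D9, D10, E14, D15, D16 → −7.
The N-terminus (+1) and C-terminus (−1) cancel.
Net charge = (+4) + (−7) = −3.

-3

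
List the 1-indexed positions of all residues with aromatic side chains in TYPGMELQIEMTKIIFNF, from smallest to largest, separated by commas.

F, W, and Y each carry an aromatic ring on the side chain.
Matching residues: Y2, F16, F18.

2, 16, 18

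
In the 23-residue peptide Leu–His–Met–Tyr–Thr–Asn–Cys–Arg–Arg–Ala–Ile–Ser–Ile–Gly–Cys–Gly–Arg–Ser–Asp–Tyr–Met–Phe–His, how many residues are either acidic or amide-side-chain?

Acidic: D, E. Amide-side-chain: N, Q.
Acidic residues here: Asp19 (1).
Amide-side-chain residues here: Asn6 (1).
The two groups share no amino acid, so total = 1 + 1 = 2.

2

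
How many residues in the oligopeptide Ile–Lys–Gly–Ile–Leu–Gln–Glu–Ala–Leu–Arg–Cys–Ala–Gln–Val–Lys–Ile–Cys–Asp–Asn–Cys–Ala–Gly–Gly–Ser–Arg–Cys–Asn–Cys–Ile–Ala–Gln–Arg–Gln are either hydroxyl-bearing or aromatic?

1

Hydroxyl-bearing: S, T, Y. Aromatic: F, W, Y.
Hydroxyl-bearing residues here: Ser24 (1).
Aromatic residues here: none (0).
(Y belongs to both groups, but none appear in this sequence.) Total = 1 + 0 = 1.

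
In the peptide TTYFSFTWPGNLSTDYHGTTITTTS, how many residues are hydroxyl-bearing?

14

The –OH-bearing residues are Ser, Thr (aliphatic alcohols), and Tyr (phenol).
Matching residues: T1, T2, Y3, S5, T7, S13, T14, Y16, T19, T20, T22, T23, T24, S25.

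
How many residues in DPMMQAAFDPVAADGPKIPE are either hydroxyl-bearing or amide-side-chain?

Hydroxyl-bearing: S, T, Y. Amide-side-chain: N, Q.
Hydroxyl-bearing residues here: none (0).
Amide-side-chain residues here: Q5 (1).
The two groups share no amino acid, so total = 0 + 1 = 1.

1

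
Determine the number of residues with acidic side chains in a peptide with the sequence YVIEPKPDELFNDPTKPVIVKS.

Aspartate (D) and glutamate (E) have carboxylic-acid side chains and are the acidic amino acids.
Matching residues: E4, D8, E9, D13.

4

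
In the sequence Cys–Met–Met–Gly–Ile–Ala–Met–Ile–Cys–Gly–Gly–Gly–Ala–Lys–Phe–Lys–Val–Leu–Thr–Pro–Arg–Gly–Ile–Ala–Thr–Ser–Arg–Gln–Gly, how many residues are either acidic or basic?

4

Acidic: D, E. Basic: H, K, R.
Acidic residues here: none (0).
Basic residues here: Lys14, Lys16, Arg21, Arg27 (4).
The two groups share no amino acid, so total = 0 + 4 = 4.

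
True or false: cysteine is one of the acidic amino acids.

False

Only D (aspartate) and E (glutamate) carry a side-chain carboxylic acid.
Cysteine is not in this group.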